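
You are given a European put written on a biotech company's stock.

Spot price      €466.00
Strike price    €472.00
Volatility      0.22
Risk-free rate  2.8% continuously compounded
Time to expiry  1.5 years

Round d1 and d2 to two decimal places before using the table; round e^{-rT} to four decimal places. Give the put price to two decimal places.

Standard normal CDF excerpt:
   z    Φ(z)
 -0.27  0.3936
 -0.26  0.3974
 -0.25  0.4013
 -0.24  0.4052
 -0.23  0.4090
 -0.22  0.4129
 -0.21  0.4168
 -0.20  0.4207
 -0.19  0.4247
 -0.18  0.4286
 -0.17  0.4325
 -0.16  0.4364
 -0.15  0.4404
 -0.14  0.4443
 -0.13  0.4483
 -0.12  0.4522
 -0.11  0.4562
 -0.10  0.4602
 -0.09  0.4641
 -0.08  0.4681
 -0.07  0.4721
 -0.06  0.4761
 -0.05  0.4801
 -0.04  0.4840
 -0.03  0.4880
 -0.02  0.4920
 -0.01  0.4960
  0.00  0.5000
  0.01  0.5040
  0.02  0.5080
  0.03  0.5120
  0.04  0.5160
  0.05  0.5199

σ√T = 0.22·√1.5 = 0.2694
d₁ = [ln(466/472) + (0.028 + 0.22²/2)·1.5] / 0.2694 = [-0.0128 + 0.0783] / 0.2694 = 0.2431 which rounds to 0.24
d₂ = d₁ − σ√T = 0.2431 − 0.2694 = -0.0263 which rounds to -0.03
e^(−rT) = e^(−0.028·1.5) = 0.9589
P = 472·0.9589·N(0.03) − 466·N(-0.24) = 472·0.9589·0.5120 − 466·0.4052 = 231.7316 − 188.8232 = 42.9084

€42.91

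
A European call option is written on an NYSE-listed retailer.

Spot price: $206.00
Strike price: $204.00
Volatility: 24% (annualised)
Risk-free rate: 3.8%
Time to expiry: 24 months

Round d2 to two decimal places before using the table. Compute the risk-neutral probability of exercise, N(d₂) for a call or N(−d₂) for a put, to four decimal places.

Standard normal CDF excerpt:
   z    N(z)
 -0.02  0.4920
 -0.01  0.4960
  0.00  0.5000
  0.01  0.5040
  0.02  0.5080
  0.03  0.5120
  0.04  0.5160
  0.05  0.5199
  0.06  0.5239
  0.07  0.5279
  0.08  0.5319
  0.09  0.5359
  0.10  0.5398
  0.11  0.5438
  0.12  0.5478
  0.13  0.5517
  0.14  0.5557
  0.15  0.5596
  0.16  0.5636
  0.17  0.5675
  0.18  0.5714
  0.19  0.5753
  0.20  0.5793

σ√T = 0.24 × 1.4142 = 0.3394
d₁ = [ln(206/204) + (0.038 + 0.24²/2)·2] / 0.3394 = [0.0098 + 0.1336] / 0.3394 = 0.4224 → 0.42
d₂ = d₁ − σ√T = 0.4224 − 0.3394 = 0.0830 → 0.08
Pr(exercise) under Q = N(d₂) = 0.5319

0.5319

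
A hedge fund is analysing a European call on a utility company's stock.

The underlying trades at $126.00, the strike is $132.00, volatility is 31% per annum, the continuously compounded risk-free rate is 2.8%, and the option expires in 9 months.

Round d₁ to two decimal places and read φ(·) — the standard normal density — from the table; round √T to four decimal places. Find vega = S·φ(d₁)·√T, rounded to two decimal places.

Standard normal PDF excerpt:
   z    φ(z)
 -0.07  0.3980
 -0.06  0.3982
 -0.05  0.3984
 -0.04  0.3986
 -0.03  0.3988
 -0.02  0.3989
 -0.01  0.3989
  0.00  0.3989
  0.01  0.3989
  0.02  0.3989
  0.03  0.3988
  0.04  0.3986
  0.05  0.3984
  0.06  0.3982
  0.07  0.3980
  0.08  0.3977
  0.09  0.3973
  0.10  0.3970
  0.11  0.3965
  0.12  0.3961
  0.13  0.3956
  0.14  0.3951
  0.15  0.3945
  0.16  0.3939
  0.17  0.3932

T = 0.75;  σ√T = 0.2685
d₁ = [ln(126/132) + (0.028 + 0.31²/2)·0.75] / 0.2685 = [-0.0465 + 0.0570] / 0.2685 = 0.0392 ≈ 0.04
√T = √0.75 = 0.8660
φ(d₁) = φ(0.04) = 0.3986
vega = S·φ(d₁)·√T = 126·0.3986·0.8660 = 43.4936
(The put has the same vega.)

43.49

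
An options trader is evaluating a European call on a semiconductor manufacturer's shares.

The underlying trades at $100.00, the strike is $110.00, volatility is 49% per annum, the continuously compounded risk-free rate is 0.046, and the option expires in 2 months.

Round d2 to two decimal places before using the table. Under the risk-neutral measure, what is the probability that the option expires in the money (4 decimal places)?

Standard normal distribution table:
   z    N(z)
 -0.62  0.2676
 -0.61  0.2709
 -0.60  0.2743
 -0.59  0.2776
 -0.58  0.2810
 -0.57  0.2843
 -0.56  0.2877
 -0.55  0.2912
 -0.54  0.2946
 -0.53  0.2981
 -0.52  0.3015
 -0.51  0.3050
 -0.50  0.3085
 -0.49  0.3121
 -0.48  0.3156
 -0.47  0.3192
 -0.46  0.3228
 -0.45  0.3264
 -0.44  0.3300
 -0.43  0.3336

T = 0.1667;  σ√T = 0.2000
ln(S/K) + (r + σ²/2)T = ln(100/110) + (0.046 + 0.49²/2)·0.1667 = -0.0953 + 0.0277 = -0.0676
d₁ = -0.0676 / 0.2000 = -0.3381 ≈ -0.34
d₂ = d₁ − σ√T = -0.3381 − 0.2000 = -0.5381 ≈ -0.54
Risk-neutral Pr[S_T > K] = N(d₂) = N(-0.54) = 0.2946

0.2946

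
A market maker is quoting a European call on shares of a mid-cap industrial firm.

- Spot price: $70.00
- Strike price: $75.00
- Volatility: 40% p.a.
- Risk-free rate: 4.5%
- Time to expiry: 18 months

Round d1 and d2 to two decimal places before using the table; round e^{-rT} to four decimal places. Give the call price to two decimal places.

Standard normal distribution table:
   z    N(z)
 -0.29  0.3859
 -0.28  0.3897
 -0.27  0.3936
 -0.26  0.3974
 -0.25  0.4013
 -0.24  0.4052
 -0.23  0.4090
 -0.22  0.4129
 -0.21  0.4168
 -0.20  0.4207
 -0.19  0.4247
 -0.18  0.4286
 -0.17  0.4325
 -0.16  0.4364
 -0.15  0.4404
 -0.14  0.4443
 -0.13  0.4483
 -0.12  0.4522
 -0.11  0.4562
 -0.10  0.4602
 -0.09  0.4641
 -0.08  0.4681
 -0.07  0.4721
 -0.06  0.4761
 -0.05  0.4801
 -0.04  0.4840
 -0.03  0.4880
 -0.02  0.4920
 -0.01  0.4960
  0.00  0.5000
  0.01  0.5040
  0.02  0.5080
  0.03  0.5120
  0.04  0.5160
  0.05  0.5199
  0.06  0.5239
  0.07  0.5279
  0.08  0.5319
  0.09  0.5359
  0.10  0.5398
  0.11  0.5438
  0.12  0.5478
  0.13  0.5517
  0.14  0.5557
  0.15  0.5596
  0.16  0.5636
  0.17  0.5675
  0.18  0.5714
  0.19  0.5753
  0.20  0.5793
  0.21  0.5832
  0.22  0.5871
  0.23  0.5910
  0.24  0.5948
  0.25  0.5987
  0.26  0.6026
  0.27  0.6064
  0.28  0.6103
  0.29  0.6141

T = 1.5;  σ√T = 0.4899
d₁ = [ln(70/75) + (0.045 + 0.4²/2)·1.5] / 0.4899 = [-0.0690 + 0.1875] / 0.4899 = 0.2419 ⇒ 0.24
d₂ = d₁ − σ√T = 0.2419 − 0.4899 = -0.2480 ⇒ -0.25
exp(−rT) = exp(−0.045·1.5) = 0.9347
C = 70·N(0.24) − 75·0.9347·N(-0.25) = 70·0.5948 − 75·0.9347·0.4013 = 41.6360 − 28.1321 = 13.5039

$13.50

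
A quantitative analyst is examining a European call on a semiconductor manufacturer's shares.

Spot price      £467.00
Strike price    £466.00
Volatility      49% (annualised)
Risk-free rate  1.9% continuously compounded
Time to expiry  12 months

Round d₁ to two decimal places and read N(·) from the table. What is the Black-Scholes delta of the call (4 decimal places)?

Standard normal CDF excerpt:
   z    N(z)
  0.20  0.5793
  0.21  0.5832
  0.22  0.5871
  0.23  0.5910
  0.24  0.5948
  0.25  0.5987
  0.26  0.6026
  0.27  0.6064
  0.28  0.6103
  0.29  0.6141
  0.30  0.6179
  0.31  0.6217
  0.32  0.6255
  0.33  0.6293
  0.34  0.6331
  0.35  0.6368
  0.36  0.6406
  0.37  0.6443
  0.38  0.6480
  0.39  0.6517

T = 1;  σ√T = 0.4900
d₁ = [ln(467/466) + (0.019 + 0.49²/2)·1] / 0.4900 = [0.0021 + 0.1390] / 0.4900 = 0.2882 ⇒ 0.29
N(d₁) = N(0.29) = 0.6141
Δ_call = N(d₁) = 0.6141

0.6141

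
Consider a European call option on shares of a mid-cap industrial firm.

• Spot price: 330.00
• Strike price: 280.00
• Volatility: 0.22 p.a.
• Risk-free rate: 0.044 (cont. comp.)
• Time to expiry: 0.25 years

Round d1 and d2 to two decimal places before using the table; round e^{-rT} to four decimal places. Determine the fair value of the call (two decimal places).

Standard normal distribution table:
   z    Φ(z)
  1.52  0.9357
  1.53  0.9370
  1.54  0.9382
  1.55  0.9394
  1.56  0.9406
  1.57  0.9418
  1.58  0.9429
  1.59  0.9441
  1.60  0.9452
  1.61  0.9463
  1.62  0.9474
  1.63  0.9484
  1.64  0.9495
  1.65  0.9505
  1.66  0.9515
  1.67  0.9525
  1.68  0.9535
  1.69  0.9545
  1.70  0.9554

σ√T = 0.22 × 0.5000 = 0.1100
d₁ = [ln(330/280) + (0.044 + 0.22²/2)·0.25] / 0.1100 = [0.1643 + 0.0170] / 0.1100 = 1.6487 which rounds to 1.65
d₂ = d₁ − σ√T = 1.6487 − 0.1100 = 1.5387 which rounds to 1.54
exp(−rT) = exp(−0.044·0.25) = 0.9891
N(d₁) = N(1.65) = 0.9505;  N(d₂) = N(1.54) = 0.9382
C = 330·0.9505 − 280·0.9891·0.9382 = 313.6650 − 259.8326 = 53.8324

53.83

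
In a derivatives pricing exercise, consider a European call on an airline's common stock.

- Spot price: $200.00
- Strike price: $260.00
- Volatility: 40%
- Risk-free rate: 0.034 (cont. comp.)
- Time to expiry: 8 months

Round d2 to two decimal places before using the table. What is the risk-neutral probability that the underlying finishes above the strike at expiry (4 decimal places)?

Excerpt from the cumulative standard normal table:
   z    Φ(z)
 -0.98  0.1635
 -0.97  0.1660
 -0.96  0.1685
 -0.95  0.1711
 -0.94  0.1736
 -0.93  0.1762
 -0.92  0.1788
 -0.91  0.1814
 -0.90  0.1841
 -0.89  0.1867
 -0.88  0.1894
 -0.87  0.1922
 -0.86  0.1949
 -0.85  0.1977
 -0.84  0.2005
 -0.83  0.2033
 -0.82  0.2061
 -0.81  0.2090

0.1841

σ√T = 0.4 × 0.8165 = 0.3266
d₁ = [ln(200/260) + (0.034 + ½·0.4²)·0.6667] / (σ√T) = (-0.2624 + 0.0760) / 0.3266 = -0.5706 → -0.57
d₂ = -0.5706 − 0.3266 = -0.8972 → -0.90
Pr(exercise) under Q = N(d₂) = 0.1841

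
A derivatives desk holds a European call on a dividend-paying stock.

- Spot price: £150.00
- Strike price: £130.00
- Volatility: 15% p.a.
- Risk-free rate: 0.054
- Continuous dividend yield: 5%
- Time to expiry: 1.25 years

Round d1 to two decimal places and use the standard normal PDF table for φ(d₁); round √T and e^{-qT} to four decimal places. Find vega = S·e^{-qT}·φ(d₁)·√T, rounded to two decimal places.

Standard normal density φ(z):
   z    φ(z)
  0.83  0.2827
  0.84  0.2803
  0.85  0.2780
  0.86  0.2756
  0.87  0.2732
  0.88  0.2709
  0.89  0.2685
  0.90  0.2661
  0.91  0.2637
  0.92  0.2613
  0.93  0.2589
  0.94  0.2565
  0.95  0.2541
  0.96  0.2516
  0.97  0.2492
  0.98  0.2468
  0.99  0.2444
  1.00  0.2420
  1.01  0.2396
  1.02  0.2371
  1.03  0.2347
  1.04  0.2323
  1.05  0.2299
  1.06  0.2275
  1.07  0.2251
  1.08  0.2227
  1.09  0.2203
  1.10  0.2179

σ√T = 0.15 × 1.1180 = 0.1677
d₁ = [ln(150/130) + (0.054 − 0.05 + 0.15²/2)·1.25] / 0.1677 = [0.1431 + 0.0191] / 0.1677 = 0.9670 → 0.97
√T = √1.25 = 1.1180
φ(d₁) = φ(0.97) = 0.2492
exp(−qT) = exp(−0.05·1.25) = 0.9394
vega = S·exp(−qT)·φ(d₁)·√T = 150·0.9394·0.2492·1.1180 = 39.2583
(The put has the same vega.)

39.26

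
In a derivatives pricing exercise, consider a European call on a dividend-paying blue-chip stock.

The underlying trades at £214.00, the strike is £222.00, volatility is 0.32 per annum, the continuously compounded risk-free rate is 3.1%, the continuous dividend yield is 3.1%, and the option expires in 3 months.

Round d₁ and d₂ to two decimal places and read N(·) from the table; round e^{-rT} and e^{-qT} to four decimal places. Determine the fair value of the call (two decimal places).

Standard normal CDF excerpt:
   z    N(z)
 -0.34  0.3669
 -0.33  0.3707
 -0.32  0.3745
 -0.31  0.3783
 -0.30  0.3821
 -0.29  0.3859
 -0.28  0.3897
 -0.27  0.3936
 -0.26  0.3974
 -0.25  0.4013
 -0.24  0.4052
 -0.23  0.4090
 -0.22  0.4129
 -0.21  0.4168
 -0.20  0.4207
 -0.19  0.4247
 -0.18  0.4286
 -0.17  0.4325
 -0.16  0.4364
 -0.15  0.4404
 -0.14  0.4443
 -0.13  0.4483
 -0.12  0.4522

£10.18

T = 0.25;  σ√T = 0.1600
d₁ = [ln(214/222) + (0.031 − 0.031 + 0.32²/2)·0.25] / 0.1600 = [-0.0367 + 0.0128] / 0.1600 = -0.1494 which rounds to -0.15
d₂ = d₁ − σ√T = -0.1494 − 0.1600 = -0.3094 which rounds to -0.31
e^(−qT) = e^(−0.031·0.25) = 0.9923;  e^(−rT) = e^(−0.031·0.25) = 0.9923
N(d₁) = N(-0.15) = 0.4404;  N(d₂) = N(-0.31) = 0.3783
C = 214·0.9923·0.4404 − 222·0.9923·0.3783 = 93.5199 − 83.3359 = 10.1840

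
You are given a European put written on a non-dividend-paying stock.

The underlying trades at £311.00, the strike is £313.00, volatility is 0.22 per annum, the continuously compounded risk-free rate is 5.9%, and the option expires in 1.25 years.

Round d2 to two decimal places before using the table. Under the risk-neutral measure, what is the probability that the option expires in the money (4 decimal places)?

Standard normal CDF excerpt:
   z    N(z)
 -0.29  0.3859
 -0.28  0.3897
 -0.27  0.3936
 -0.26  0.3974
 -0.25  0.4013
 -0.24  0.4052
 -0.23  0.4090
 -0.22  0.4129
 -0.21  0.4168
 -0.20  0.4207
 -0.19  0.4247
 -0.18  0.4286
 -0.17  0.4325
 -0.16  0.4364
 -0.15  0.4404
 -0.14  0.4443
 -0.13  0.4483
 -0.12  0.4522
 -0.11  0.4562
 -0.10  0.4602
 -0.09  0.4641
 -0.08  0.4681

0.4404

σ√T = 0.22·√1.25 = 0.2460
d₁ = [ln(311/313) + (0.059 + 0.22²/2)·1.25] / 0.2460 = [-0.0064 + 0.1040] / 0.2460 = 0.3968 which rounds to 0.40
d₂ = d₁ − σ√T = 0.3968 − 0.2460 = 0.1508 which rounds to 0.15
Risk-neutral Pr[S_T < K] = N(−d₂) = N(-0.15) = 0.4404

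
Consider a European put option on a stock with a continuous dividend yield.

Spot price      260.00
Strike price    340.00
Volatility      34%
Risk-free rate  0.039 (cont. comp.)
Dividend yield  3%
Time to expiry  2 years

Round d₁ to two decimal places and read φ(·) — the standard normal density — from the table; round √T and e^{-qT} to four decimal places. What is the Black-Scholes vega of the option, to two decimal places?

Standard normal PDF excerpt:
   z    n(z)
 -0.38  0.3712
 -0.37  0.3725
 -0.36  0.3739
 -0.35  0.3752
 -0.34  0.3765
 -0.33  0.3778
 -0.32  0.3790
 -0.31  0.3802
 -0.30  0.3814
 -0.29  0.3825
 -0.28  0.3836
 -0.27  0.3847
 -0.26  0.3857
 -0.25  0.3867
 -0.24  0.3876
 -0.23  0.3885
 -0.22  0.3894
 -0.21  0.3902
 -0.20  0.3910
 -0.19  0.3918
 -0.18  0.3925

132.84

T = 2;  σ√T = 0.4808
d₁ = [ln(260/340) + (0.039 − 0.03 + 0.34²/2)·2] / 0.4808 = [-0.2683 + 0.1336] / 0.4808 = -0.2801 → -0.28
√T = √2 = 1.4142
φ(d₁) = φ(-0.28) = 0.3836
exp(−qT) = exp(−0.03·2) = 0.9418
vega = S·exp(−qT)·φ(d₁)·√T = 260·0.9418·0.3836·1.4142 = 132.8377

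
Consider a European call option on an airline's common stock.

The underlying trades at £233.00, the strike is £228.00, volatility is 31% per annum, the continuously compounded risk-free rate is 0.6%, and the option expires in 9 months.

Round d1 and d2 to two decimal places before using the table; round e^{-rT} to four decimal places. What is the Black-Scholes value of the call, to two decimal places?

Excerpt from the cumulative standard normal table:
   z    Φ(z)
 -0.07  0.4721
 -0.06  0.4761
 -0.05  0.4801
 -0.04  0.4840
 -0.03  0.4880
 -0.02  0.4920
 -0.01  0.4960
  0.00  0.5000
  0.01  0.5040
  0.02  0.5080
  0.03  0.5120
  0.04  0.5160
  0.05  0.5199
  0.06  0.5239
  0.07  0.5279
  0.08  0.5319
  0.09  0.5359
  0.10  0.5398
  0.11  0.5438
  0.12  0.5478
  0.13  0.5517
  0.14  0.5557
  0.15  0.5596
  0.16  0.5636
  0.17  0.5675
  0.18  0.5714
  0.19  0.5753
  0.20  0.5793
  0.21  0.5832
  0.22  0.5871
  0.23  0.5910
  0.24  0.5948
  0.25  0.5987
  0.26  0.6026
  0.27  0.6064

£27.85

T = 0.75;  σ√T = 0.2685
d₁ = [ln(233/228) + (0.006 + 0.31²/2)·0.75] / 0.2685 = [0.0217 + 0.0405] / 0.2685 = 0.2318 which rounds to 0.23
d₂ = d₁ − σ√T = 0.2318 − 0.2685 = -0.0367 which rounds to -0.04
exp(−rT) = exp(−0.006·0.75) = 0.9955
C = 233·N(0.23) − 228·0.9955·N(-0.04) = 233·0.5910 − 228·0.9955·0.4840 = 137.7030 − 109.8554 = 27.8476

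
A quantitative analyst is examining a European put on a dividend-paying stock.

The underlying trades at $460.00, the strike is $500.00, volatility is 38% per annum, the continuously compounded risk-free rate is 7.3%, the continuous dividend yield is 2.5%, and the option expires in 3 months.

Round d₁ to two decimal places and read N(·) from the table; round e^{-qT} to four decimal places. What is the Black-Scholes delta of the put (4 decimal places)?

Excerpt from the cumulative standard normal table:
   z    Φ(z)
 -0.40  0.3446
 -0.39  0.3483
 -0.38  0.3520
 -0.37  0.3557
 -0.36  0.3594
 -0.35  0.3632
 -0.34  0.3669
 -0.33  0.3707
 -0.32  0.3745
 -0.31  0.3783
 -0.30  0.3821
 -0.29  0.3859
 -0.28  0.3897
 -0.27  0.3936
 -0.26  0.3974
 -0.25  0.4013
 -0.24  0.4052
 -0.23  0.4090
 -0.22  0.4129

-0.6065

T = 0.25;  σ√T = 0.1900
d₁ = [ln(460/500) + (0.073 − 0.025 + 0.38²/2)·0.25] / 0.1900 = [-0.0834 + 0.0301] / 0.1900 = -0.2807 ≈ -0.28
N(d₁) = N(-0.28) = 0.3897
Δ_put = e^(−qT)·(N(d₁) − 1) = 0.9938·(0.3897 − 1) = -0.6065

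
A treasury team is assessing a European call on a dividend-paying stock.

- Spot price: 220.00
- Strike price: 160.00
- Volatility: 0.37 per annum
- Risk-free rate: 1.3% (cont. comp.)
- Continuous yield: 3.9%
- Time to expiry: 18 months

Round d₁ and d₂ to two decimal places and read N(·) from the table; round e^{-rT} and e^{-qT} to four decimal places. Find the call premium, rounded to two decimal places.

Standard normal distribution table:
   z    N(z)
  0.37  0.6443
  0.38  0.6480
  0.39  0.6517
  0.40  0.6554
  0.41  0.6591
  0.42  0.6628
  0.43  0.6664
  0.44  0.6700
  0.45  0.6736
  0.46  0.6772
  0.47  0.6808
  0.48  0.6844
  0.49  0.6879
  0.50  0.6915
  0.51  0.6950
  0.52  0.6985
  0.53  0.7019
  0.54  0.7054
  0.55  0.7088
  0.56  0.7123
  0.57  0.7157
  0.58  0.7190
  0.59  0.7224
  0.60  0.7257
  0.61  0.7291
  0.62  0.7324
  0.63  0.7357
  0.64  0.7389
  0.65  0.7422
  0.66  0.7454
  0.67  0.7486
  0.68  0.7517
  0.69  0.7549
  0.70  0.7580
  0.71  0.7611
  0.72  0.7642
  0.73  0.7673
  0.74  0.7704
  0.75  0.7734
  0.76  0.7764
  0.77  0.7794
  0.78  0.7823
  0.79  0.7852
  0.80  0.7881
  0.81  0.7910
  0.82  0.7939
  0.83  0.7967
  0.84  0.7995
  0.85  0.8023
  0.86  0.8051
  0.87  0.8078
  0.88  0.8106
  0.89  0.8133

63.64

σ√T = 0.37 × 1.2247 = 0.4532
d₁ = [ln(220/160) + (0.013 − 0.039 + ½·0.37²)·1.5] / (σ√T) = (0.3185 + 0.0637) / 0.4532 = 0.8433 which rounds to 0.84
d₂ = 0.8433 − 0.4532 = 0.3901 which rounds to 0.39
e^(−qT) = e^(−0.039·1.5) = 0.9432;  e^(−rT) = e^(−0.013·1.5) = 0.9807
C = 220·0.9432·N(0.84) − 160·0.9807·N(0.39) = 220·0.9432·0.7995 − 160·0.9807·0.6517 = 165.8994 − 102.2596 = 63.6399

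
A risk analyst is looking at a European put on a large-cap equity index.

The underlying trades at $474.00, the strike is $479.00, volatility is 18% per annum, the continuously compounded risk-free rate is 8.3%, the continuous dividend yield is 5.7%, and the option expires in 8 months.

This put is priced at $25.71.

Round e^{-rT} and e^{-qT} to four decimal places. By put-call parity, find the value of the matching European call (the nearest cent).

$28.80

exp(−qT) = exp(−0.057·0.6667) = 0.9627;  exp(−rT) = exp(−0.083·0.6667) = 0.9462
Put-call parity: C − P = S·e^(−qT) − K·e^(−rT) = 474·0.9627 − 479·0.9462 = 456.3198 − 453.2298 = 3.0900
C = P + (C − P) = 25.71 + (3.0900) = 28.8000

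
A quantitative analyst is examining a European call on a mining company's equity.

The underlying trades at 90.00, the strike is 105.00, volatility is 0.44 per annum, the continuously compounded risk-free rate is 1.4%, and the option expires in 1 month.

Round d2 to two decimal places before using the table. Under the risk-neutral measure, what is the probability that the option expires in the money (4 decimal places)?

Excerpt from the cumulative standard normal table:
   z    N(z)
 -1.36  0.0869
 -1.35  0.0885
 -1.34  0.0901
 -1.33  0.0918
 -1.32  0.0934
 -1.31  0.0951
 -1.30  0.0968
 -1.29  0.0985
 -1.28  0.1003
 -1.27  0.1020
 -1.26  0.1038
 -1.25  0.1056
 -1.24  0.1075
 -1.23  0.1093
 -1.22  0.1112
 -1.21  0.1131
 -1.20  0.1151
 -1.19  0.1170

0.1020

σ√T = 0.44·√0.08333 = 0.1270
d₁ = [ln(90/105) + (0.014 + 0.44²/2)·0.08333] / 0.1270 = [-0.1542 + 0.0092] / 0.1270 = -1.1409 ≈ -1.14
d₂ = d₁ − σ√T = -1.1409 − 0.1270 = -1.2679 ≈ -1.27
Pr(exercise) under Q = N(d₂) = 0.1020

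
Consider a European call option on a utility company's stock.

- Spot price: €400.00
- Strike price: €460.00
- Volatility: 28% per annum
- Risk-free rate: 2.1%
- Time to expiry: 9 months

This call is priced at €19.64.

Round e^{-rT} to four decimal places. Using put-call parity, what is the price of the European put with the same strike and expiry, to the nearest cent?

e^(−rT) = e^(−0.021·0.75) = 0.9844
Put-call parity: C − P = S − K·e^(−rT) = 400 − 460·0.9844 = 400 − 452.8240 = -52.8240
P = C − (C − P) = 19.64 − (-52.8240) = 72.4640

€72.46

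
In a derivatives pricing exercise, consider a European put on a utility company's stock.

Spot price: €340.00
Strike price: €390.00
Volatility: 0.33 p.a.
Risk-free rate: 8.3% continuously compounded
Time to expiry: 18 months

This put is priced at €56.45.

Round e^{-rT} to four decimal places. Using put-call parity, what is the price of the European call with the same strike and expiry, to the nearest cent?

e^(−rT) = e^(−0.083·1.5) = 0.8829
Put-call parity: C − P = S − K·e^(−rT) = 340 − 390·0.8829 = 340 − 344.3310 = -4.3310
C = P + (C − P) = 56.45 + (-4.3310) = 52.1190

€52.12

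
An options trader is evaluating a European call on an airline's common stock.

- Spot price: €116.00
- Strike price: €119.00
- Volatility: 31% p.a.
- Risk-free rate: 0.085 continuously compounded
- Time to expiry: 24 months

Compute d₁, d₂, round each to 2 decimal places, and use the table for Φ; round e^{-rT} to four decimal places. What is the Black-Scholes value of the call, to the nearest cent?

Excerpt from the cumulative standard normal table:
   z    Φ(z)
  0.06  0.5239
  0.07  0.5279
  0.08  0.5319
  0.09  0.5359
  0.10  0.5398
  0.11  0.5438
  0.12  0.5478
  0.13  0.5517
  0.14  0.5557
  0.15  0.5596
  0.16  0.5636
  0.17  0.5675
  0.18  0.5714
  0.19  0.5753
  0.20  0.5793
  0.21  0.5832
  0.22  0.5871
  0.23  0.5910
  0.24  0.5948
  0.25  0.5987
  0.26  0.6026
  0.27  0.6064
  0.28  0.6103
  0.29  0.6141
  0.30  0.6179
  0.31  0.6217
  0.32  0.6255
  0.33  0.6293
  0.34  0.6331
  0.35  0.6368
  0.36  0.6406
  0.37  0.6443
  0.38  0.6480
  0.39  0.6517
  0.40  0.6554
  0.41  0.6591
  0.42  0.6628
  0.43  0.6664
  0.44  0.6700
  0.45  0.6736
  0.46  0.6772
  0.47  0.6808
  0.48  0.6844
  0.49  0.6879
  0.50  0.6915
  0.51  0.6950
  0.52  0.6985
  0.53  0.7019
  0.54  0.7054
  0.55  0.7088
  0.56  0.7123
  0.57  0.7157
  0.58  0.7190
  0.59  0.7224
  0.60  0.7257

σ√T = 0.31·√2 = 0.4384
d₁ = [ln(116/119) + (0.085 + ½·0.31²)·2] / (σ√T) = (-0.0255 + 0.2661) / 0.4384 = 0.5487 → 0.55
d₂ = 0.5487 − 0.4384 = 0.1103 → 0.11
e^(−rT) = e^(−0.085·2) = 0.8437
C = 116·N(0.55) − 119·0.8437·N(0.11) = 116·0.7088 − 119·0.8437·0.5438 = 82.2208 − 54.5977 = 27.6231

€27.62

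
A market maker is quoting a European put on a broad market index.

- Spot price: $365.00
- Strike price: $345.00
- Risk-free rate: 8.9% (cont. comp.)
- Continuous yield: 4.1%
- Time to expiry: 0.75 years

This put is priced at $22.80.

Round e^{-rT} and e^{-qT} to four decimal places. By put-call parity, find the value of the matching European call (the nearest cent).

$54.03

e^(−qT) = e^(−0.041·0.75) = 0.9697;  e^(−rT) = e^(−0.089·0.75) = 0.9354
Put-call parity: C − P = S·e^(−qT) − K·e^(−rT) = 365·0.9697 − 345·0.9354 = 353.9405 − 322.7130 = 31.2275
C = P + (C − P) = 22.80 + (31.2275) = 54.0275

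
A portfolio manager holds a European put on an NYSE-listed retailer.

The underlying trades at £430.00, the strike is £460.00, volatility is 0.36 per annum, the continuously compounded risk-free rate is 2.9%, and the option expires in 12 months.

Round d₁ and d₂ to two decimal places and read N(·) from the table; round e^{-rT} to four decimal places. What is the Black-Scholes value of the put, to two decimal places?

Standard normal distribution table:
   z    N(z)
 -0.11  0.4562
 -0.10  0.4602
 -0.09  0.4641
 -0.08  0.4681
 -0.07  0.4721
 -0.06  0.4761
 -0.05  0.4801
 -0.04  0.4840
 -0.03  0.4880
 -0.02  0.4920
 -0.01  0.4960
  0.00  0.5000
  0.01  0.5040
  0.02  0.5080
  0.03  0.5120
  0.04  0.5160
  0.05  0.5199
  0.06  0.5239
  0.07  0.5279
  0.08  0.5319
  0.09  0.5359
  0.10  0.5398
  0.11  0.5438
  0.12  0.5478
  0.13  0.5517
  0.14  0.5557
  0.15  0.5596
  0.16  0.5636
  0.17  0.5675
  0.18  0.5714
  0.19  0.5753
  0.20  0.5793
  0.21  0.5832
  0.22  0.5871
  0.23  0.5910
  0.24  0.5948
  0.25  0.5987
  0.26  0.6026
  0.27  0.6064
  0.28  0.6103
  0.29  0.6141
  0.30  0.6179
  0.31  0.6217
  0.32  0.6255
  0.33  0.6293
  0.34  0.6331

£71.40

σ√T = 0.36 × 1.0000 = 0.3600
d₁ = [ln(430/460) + (0.029 + 0.36²/2)·1] / 0.3600 = [-0.0674 + 0.0938] / 0.3600 = 0.0732 → 0.07
d₂ = d₁ − σ√T = 0.0732 − 0.3600 = -0.2868 → -0.29
e^(−rT) = e^(−0.029·1) = 0.9714
N(−d₂) = N(0.29) = 0.6141;  N(−d₁) = N(-0.07) = 0.4721
P = 460·0.9714·0.6141 − 430·0.4721 = 274.4069 − 203.0030 = 71.4039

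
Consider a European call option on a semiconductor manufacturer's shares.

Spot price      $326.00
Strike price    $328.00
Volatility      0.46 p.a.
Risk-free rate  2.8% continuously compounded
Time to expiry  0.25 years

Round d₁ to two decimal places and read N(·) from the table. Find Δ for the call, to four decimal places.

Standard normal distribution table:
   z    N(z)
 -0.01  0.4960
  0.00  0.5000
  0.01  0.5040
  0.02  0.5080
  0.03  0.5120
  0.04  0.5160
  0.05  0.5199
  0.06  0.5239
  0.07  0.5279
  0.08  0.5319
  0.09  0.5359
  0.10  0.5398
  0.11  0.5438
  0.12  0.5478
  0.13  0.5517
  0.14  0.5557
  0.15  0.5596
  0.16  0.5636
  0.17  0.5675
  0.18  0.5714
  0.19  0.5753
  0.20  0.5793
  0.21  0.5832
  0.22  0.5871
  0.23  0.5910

0.5478

σ√T = 0.46·√0.25 = 0.2300
ln(S/K) + (r + σ²/2)T = ln(326/328) + (0.028 + 0.46²/2)·0.25 = -0.0061 + 0.0335 = 0.0273
d₁ = 0.0273 / 0.2300 = 0.1188 which rounds to 0.12
N(d₁) = N(0.12) = 0.5478
Δ_call = N(d₁) = 0.5478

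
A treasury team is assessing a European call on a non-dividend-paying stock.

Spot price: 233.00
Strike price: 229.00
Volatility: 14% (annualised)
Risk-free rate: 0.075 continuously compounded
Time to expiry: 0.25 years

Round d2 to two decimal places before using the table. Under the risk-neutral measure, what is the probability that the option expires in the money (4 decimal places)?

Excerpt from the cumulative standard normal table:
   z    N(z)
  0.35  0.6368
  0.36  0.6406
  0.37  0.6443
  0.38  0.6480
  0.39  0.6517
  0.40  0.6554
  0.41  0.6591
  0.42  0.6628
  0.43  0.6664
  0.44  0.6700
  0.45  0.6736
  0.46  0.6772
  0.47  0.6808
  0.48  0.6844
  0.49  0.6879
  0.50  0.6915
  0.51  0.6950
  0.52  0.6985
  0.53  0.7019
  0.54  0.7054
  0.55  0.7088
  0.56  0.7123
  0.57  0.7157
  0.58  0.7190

σ√T = 0.14 × 0.5000 = 0.0700
d₁ = [ln(233/229) + (0.075 + 0.14²/2)·0.25] / 0.0700 = [0.0173 + 0.0212] / 0.0700 = 0.5502 ≈ 0.55
d₂ = d₁ − σ√T = 0.5502 − 0.0700 = 0.4802 ≈ 0.48
Risk-neutral Pr[S_T > K] = N(d₂) = N(0.48) = 0.6844

0.6844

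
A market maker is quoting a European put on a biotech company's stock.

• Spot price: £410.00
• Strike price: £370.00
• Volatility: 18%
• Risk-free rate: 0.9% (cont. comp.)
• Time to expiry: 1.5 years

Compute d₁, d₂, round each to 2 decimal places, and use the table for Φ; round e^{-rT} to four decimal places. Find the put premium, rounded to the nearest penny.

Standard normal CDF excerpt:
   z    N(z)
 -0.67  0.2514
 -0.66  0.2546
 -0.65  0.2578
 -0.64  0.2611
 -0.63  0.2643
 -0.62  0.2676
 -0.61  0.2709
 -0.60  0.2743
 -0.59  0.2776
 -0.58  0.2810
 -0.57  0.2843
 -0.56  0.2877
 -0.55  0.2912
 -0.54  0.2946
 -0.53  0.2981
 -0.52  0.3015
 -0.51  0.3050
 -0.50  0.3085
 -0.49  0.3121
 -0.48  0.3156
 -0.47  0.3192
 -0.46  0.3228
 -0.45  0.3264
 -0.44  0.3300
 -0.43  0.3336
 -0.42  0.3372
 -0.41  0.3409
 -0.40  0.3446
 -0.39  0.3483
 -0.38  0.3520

£16.04

σ√T = 0.18 × 1.2247 = 0.2205
ln(S/K) + (r + σ²/2)T = ln(410/370) + (0.009 + 0.18²/2)·1.5 = 0.1027 + 0.0378 = 0.1405
d₁ = 0.1405 / 0.2205 = 0.6371 ⇒ 0.64
d₂ = d₁ − σ√T = 0.6371 − 0.2205 = 0.4167 ⇒ 0.42
e^(−rT) = e^(−0.009·1.5) = 0.9866
N(−d₂) = N(-0.42) = 0.3372;  N(−d₁) = N(-0.64) = 0.2611
P = 370·0.9866·0.3372 − 410·0.2611 = 123.0922 − 107.0510 = 16.0412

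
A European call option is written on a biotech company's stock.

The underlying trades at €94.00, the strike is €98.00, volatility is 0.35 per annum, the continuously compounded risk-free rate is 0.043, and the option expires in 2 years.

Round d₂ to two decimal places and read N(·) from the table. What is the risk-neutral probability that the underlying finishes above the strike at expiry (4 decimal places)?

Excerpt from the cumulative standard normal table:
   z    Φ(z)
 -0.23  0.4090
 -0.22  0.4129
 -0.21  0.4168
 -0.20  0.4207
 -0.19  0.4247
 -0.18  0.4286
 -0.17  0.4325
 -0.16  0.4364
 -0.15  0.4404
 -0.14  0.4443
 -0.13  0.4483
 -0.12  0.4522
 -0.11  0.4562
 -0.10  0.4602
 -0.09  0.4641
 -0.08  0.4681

σ√T = 0.35·√2 = 0.4950
d₁ = [ln(94/98) + (0.043 + 0.35²/2)·2] / 0.4950 = [-0.0417 + 0.2085] / 0.4950 = 0.3370 ≈ 0.34
d₂ = d₁ − σ√T = 0.3370 − 0.4950 = -0.1579 ≈ -0.16
Risk-neutral Pr[S_T > K] = N(d₂) = N(-0.16) = 0.4364

0.4364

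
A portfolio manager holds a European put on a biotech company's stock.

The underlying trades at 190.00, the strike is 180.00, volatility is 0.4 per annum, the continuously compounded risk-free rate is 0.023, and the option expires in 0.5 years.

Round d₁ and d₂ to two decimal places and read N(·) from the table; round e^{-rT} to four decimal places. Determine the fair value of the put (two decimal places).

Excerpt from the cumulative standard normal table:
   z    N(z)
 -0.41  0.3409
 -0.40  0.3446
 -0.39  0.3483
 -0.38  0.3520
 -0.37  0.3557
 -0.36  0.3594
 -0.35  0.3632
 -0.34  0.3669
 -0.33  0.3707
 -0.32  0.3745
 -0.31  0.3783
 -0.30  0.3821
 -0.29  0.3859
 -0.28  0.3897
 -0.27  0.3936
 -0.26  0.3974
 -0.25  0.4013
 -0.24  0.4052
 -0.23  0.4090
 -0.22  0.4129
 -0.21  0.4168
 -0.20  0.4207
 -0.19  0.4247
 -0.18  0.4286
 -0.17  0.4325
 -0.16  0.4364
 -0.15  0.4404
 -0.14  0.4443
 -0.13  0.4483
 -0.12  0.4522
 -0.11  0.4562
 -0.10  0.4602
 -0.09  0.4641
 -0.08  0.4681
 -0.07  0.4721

σ√T = 0.4·√0.5 = 0.2828
d₁ = [ln(190/180) + (0.023 + 0.4²/2)·0.5] / 0.2828 = [0.0541 + 0.0515] / 0.2828 = 0.3732 ≈ 0.37
d₂ = d₁ − σ√T = 0.3732 − 0.2828 = 0.0904 ≈ 0.09
exp(−rT) = exp(−0.023·0.5) = 0.9886
N(−d₂) = N(-0.09) = 0.4641;  N(−d₁) = N(-0.37) = 0.3557
P = 180·0.9886·0.4641 − 190·0.3557 = 82.5857 − 67.5830 = 15.0027

15.00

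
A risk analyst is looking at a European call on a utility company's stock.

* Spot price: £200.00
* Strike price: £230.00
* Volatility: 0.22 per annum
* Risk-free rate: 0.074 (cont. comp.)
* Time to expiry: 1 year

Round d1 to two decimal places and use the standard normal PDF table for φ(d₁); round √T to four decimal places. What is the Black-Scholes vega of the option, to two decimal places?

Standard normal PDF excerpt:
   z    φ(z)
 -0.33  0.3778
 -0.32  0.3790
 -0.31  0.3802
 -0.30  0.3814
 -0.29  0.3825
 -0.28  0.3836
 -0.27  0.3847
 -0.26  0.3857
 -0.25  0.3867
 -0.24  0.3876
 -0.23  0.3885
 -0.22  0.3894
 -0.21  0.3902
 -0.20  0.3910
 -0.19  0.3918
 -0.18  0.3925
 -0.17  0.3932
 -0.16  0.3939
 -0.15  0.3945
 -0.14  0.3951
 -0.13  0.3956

σ√T = 0.22 × 1.0000 = 0.2200
d₁ = [ln(200/230) + (0.074 + 0.22²/2)·1] / 0.2200 = [-0.1398 + 0.0982] / 0.2200 = -0.1889 → -0.19
√T = √1 = 1.0000
φ(d₁) = φ(-0.19) = 0.3918
vega = S·φ(d₁)·√T = 200·0.3918·1.0000 = 78.3600

78.36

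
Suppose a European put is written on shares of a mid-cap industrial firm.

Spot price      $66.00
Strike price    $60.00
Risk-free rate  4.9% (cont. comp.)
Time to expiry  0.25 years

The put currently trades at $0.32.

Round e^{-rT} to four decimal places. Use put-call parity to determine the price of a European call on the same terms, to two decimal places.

$7.05

e^(−rT) = e^(−0.049·0.25) = 0.9878
Put-call parity: C − P = S − K·e^(−rT) = 66 − 60·0.9878 = 66 − 59.2680 = 6.7320
C = P + (C − P) = 0.32 + (6.7320) = 7.0520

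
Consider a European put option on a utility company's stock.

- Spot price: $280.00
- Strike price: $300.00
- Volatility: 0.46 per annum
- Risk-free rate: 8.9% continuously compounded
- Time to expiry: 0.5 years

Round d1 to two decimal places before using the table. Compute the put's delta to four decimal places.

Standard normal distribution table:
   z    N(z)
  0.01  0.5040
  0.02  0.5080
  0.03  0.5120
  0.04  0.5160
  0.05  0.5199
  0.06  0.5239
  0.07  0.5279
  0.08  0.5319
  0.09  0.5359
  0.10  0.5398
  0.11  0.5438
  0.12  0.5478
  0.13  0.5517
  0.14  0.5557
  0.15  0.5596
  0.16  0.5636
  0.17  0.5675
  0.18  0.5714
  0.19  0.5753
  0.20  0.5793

-0.4641

σ√T = 0.46 × 0.7071 = 0.3253
d₁ = [ln(280/300) + (0.089 + 0.46²/2)·0.5] / 0.3253 = [-0.0690 + 0.0974] / 0.3253 = 0.0873 ⇒ 0.09
N(d₁) = N(0.09) = 0.5359
Δ_put = N(d₁) − 1 = 0.5359 − 1 = -0.4641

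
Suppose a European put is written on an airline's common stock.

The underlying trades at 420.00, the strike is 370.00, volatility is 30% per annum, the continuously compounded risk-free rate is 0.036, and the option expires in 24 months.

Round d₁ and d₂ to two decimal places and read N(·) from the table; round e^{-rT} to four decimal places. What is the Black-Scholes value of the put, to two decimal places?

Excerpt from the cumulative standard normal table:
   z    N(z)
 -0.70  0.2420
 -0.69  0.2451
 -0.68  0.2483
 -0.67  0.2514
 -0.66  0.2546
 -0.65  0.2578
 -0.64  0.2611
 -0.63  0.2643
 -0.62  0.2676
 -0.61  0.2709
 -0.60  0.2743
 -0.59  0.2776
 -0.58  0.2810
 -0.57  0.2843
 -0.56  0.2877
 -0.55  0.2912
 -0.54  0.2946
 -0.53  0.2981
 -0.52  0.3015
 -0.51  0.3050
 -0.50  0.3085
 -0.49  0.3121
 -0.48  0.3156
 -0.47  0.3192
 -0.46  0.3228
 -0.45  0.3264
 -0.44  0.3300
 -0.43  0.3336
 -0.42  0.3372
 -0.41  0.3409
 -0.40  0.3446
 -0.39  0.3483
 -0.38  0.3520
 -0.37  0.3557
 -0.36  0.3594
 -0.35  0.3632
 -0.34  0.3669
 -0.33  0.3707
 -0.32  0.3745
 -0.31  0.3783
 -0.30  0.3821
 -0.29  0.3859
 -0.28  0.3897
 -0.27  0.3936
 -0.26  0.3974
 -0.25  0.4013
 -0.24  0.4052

σ√T = 0.3 × 1.4142 = 0.4243
d₁ = [ln(420/370) + (0.036 + ½·0.3²)·2] / (σ√T) = (0.1268 + 0.1620) / 0.4243 = 0.6806 ≈ 0.68
d₂ = 0.6806 − 0.4243 = 0.2563 ≈ 0.26
exp(−rT) = exp(−0.036·2) = 0.9305
N(−d₂) = N(-0.26) = 0.3974;  N(−d₁) = N(-0.68) = 0.2483
P = 370·0.9305·0.3974 − 420·0.2483 = 136.8189 − 104.2860 = 32.5329

32.53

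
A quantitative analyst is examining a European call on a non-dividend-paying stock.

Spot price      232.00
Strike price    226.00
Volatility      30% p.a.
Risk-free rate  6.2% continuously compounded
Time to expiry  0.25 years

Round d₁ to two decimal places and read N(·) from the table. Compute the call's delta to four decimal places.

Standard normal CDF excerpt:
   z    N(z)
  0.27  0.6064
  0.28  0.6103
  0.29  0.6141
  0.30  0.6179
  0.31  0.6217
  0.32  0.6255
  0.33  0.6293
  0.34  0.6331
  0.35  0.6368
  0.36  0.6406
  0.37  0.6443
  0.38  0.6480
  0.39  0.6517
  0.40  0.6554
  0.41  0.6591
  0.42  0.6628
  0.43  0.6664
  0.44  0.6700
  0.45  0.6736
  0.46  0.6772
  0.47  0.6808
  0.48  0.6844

σ√T = 0.3 × 0.5000 = 0.1500
d₁ = [ln(232/226) + (0.062 + 0.3²/2)·0.25] / 0.1500 = [0.0262 + 0.0267] / 0.1500 = 0.3530 ⇒ 0.35
N(d₁) = N(0.35) = 0.6368
Δ_call = N(d₁) = 0.6368

0.6368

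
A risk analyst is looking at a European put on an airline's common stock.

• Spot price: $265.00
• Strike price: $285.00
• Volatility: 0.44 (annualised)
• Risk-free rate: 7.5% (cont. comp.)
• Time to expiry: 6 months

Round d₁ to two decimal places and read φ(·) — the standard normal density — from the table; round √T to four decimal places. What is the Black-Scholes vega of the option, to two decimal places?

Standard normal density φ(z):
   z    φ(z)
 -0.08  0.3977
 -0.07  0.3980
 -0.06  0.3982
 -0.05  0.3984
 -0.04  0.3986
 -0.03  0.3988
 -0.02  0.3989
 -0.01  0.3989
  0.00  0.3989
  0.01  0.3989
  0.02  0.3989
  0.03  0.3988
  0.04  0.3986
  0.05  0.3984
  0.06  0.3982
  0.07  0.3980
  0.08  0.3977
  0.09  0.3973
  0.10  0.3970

74.69

T = 0.5;  σ√T = 0.3111
d₁ = [ln(265/285) + (0.075 + 0.44²/2)·0.5] / 0.3111 = [-0.0728 + 0.0859] / 0.3111 = 0.0422 ⇒ 0.04
√T = √0.5 = 0.7071
φ(d₁) = φ(0.04) = 0.3986
vega = S·φ(d₁)·√T = 265·0.3986·0.7071 = 74.6903
(Vega is the same for a European call and put with the same parameters.)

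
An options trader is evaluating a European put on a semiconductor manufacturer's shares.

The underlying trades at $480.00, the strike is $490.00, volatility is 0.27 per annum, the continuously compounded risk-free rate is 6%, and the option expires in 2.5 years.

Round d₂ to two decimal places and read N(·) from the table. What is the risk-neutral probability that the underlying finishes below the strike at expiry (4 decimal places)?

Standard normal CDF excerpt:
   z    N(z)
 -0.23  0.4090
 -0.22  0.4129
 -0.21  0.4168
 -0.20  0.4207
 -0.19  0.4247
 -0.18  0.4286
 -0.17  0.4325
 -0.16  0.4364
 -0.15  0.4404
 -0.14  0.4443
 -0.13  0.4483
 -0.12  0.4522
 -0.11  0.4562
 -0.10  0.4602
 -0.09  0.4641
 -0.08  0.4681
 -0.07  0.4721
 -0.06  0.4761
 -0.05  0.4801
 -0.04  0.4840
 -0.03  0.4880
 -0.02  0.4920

σ√T = 0.27·√2.5 = 0.4269
d₁ = [ln(480/490) + (0.06 + ½·0.27²)·2.5] / (σ√T) = (-0.0206 + 0.2411) / 0.4269 = 0.5165 → 0.52
d₂ = 0.5165 − 0.4269 = 0.0896 → 0.09
Pr(exercise) under Q = N(−d₂) = N(-0.09) = 0.4641

0.4641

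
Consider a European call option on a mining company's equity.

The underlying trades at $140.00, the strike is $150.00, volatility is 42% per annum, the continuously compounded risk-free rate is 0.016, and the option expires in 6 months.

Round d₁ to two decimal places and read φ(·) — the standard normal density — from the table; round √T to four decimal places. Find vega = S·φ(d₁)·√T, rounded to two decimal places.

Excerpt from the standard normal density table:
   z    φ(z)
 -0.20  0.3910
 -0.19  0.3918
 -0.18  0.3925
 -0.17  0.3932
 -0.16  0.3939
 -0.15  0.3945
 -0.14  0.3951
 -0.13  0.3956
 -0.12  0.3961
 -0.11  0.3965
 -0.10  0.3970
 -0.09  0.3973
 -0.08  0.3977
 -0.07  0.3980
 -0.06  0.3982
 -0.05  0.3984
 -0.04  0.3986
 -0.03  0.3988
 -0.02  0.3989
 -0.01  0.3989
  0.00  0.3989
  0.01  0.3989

T = 0.5;  σ√T = 0.2970
ln(S/K) + (r + σ²/2)T = ln(140/150) + (0.016 + 0.42²/2)·0.5 = -0.0690 + 0.0521 = -0.0169
d₁ = -0.0169 / 0.2970 = -0.0569 ≈ -0.06
√T = √0.5 = 0.7071
φ(d₁) = φ(-0.06) = 0.3982
vega = S·φ(d₁)·√T = 140·0.3982·0.7071 = 39.4194

39.42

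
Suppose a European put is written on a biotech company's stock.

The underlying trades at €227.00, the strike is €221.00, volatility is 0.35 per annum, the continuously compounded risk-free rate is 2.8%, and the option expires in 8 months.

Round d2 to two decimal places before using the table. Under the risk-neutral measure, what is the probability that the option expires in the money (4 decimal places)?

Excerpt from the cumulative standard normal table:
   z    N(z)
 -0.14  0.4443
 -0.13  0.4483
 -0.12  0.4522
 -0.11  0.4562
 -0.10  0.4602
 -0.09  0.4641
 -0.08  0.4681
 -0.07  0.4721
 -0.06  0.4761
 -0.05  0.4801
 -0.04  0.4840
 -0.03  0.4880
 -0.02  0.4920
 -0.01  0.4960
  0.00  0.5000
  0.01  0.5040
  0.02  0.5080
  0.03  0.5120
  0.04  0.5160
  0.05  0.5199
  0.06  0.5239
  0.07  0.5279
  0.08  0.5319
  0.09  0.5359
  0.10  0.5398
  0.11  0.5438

σ√T = 0.35·√0.6667 = 0.2858
ln(S/K) + (r + σ²/2)T = ln(227/221) + (0.028 + 0.35²/2)·0.6667 = 0.0268 + 0.0595 = 0.0863
d₁ = 0.0863 / 0.2858 = 0.3019 → 0.30
d₂ = d₁ − σ√T = 0.3019 − 0.2858 = 0.0162 → 0.02
Pr(exercise) under Q = N(−d₂) = N(-0.02) = 0.4920

0.4920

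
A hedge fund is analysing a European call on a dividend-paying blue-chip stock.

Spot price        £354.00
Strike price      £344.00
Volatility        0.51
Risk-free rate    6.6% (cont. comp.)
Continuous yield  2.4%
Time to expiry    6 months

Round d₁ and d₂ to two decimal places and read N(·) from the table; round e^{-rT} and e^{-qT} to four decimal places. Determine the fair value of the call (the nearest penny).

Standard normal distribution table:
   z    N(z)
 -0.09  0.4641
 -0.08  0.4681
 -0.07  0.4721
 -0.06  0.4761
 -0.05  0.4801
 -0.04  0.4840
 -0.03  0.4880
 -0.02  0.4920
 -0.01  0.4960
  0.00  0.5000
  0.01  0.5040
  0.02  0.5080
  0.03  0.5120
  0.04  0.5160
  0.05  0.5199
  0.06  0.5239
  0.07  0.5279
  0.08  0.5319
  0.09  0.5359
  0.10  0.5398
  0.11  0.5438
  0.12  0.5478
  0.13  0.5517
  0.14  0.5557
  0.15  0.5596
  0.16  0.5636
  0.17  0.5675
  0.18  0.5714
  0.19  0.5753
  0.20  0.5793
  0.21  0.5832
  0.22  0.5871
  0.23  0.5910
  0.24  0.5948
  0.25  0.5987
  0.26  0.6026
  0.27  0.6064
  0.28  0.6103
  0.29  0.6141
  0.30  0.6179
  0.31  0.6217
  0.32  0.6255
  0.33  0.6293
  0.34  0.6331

£57.71

σ√T = 0.51 × 0.7071 = 0.3606
ln(S/K) + (r − q + σ²/2)T = ln(354/344) + (0.066 − 0.024 + 0.51²/2)·0.5 = 0.0287 + 0.0860 = 0.1147
d₁ = 0.1147 / 0.3606 = 0.3180 ≈ 0.32
d₂ = d₁ − σ√T = 0.3180 − 0.3606 = -0.0426 ≈ -0.04
exp(−qT) = exp(−0.024·0.5) = 0.9881;  exp(−rT) = exp(−0.066·0.5) = 0.9675
N(d₁) = N(0.32) = 0.6255;  N(d₂) = N(-0.04) = 0.4840
C = 354·0.9881·0.6255 − 344·0.9675·0.4840 = 218.7920 − 161.0849 = 57.7071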